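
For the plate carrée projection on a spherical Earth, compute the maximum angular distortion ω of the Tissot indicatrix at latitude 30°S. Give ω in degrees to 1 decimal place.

For the equirectangular projection with φ₀ = 0 (plate carrée), h = 1 along meridians and k = sec φ along parallels.
At 30°: h = 1.000, k = 1.155; principal scales a = 1.155, b = 1.000.
sin(ω/2) = (a − b)/(a + b) = 0.1547/2.155 = 0.07180, so ω = 2 arcsin(0.07180) ≈ 8.2°.

8.2°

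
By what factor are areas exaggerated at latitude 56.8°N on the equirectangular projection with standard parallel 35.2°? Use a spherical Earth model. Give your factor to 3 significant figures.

1.49

The equidistant cylindrical projection with φ₀ = 35.2° has h = 1 (meridians true) and k = cos φ₀ / cos φ along parallels.
Areal scale = h·k = 1 × cos φ₀ / cos φ; at 56.8°, h = 1.000, k = 1.492, so h·k = 1.492.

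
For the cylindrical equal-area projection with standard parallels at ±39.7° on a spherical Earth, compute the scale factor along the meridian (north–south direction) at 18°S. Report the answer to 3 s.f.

1.24

For cylindrical equal-area with standard parallel φ₀, h = cos φ / cos φ₀ and k = cos φ₀ / cos φ, so h·k = 1.
h = cos 18° / cos 39.7° = 0.9511/0.7694 = 1.236.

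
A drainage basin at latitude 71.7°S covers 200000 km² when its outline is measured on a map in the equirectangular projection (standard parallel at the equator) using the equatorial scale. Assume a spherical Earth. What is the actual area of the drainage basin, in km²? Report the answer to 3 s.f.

In the plate carrée (x = Rλ, y = Rφ), meridians are true-scale (h = 1) and parallels are stretched by k = sec φ.
Areal scale = h·k = 1 × sec φ; at 71.7°, h = 1.000, k = 3.185, so h·k = 3.185.
True area = apparent / (areal scale) = 200000 / 3.185 ≈ 62800 km².

62800 km²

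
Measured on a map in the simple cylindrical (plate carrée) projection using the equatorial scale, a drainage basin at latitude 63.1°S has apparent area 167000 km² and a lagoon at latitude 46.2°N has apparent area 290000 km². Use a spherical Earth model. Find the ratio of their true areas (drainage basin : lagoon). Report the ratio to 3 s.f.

On the plate carrée, areal scale = h·k = 1 × sec φ, so true area = apparent × cos φ.
True area of drainage basin: 167000 × cos(63.1°) = 167000 × 0.4524 = 75560 km².
True area of lagoon: 290000 × cos(46.2°) = 290000 × 0.6921 = 200700 km².
Ratio = 75560 / 200700 ≈ 0.376.

0.376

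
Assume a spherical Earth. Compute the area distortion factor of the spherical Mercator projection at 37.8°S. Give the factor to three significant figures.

For Mercator, h = k = sec φ (a conformal cylindrical projection has a single point scale, 1/cos φ).
Areal scale = k² = sec²φ = 1/cos²(37.8°) = 1/0.7902² = 1.602.

1.60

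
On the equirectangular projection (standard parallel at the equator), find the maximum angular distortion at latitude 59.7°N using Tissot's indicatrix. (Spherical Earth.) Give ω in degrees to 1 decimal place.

For the equirectangular projection with φ₀ = 0 (plate carrée), h = 1 along meridians and k = sec φ along parallels.
At 59.7°: h = 1.000, k = 1.982; principal scales a = 1.982, b = 1.000.
sin(ω/2) = (a − b)/(a + b) = 0.9821/2.982 = 0.3293, so ω = 2 arcsin(0.3293) ≈ 38.5°.

38.5°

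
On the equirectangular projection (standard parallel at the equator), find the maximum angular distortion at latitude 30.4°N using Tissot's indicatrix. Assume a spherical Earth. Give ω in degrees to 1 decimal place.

8.5°

For the equirectangular projection with φ₀ = 0 (plate carrée), h = 1 along meridians and k = sec φ along parallels.
At 30.4°: h = 1.000, k = 1.159; principal scales a = 1.159, b = 1.000.
sin(ω/2) = (a − b)/(a + b) = 0.1594/2.159 = 0.07382, so ω = 2 arcsin(0.07382) ≈ 8.5°.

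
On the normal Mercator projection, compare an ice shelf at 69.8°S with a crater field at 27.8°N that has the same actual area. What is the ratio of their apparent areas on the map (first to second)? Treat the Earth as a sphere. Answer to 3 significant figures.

6.56

Mercator is conformal with k = sec φ, so areal scale = k² = sec²φ.
At 69.8°: sec²(69.8°) = 1/0.3453² = 8.387.
At 27.8°: sec²(27.8°) = 1/0.8846² = 1.278.
Ratio = 8.387/1.278 = cos²(27.8°)/cos²(69.8°) ≈ 6.56.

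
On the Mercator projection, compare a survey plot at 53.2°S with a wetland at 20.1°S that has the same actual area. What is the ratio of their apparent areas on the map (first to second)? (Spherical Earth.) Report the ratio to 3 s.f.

On Mercator, area is exaggerated by sec²φ = 1/cos²φ.
At 53.2°: sec²(53.2°) = 1/0.5990² = 2.787.
At 20.1°: sec²(20.1°) = 1/0.9391² = 1.134.
Ratio = 2.787/1.134 = cos²(20.1°)/cos²(53.2°) ≈ 2.46.

2.46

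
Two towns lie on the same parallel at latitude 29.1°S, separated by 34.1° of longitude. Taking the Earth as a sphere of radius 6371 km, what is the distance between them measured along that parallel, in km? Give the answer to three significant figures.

Arc length along a parallel = R cos φ · Δλ (with Δλ in radians).
= 6371 × cos 29.1° × (34.1° × π/180) = 6371 × 0.8738 × 0.5952 ≈ 3310 km.

3310 km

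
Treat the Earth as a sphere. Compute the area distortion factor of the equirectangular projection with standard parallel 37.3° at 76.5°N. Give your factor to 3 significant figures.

3.41

In the equirectangular projection with standard parallel φ₀ = 37.3° (x = Rλ cos φ₀, y = Rφ), meridians are true-scale (h = 1) and the parallel scale is k = cos φ₀ / cos φ.
Areal scale = h·k = 1 × cos φ₀ / cos φ; at 76.5°, h = 1.000, k = 3.408, so h·k = 3.408.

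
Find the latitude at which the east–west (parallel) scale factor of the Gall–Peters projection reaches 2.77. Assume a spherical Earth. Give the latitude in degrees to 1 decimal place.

Gall–Peters is a cylindrical equal-area projection with standard parallels at ±45°. For cylindrical equal-area with standard parallel φ₀, h = cos φ / cos φ₀ and k = cos φ₀ / cos φ, so h·k = 1.
k = cos φ₀ / cos φ = 2.77  ⇒  cos φ = cos 45° / 2.77 = 0.2553.
φ = arccos(0.2553) ≈ 75.2°.

75.2°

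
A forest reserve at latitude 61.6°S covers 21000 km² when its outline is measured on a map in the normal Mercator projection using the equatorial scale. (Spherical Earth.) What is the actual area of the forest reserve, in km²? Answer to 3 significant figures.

The Mercator projection is conformal; its linear scale factor is the same in every direction and equals sec φ = 1/cos φ.
Areal scale = k² = sec²φ = 1/cos²(61.6°) = 1/0.4756² = 4.421.
True area = apparent / (areal scale) = 21000 / 4.421 ≈ 4750 km².

4750 km²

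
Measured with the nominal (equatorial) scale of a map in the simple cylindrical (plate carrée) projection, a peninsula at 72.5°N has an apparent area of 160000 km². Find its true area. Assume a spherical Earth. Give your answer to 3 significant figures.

In the plate carrée (x = Rλ, y = Rφ), meridians are true-scale (h = 1) and parallels are stretched by k = sec φ.
Areal scale = h·k = 1 × sec φ; at 72.5°, h = 1.000, k = 3.326, so h·k = 3.326.
True area = apparent / (areal scale) = 160000 / 3.326 ≈ 48100 km².

48100 km²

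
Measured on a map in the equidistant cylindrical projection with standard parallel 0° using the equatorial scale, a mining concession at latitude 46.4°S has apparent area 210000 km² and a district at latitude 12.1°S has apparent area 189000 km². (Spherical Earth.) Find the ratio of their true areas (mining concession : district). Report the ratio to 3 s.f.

0.784

Plate carrée has h = 1 and k = sec φ, giving areal scale sec φ; true area = (apparent area) · cos φ.
True area of mining concession: 210000 × cos(46.4°) = 210000 × 0.6896 = 144800 km².
True area of district: 189000 × cos(12.1°) = 189000 × 0.9778 = 184800 km².
Ratio = 144800 / 184800 ≈ 0.784.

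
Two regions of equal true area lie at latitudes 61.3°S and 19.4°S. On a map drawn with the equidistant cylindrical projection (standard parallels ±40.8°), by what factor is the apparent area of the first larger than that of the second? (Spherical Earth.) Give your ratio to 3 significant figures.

1.96

With standard parallel φ₀ = 40.8°, the equirectangular projection gives x = Rλ cos φ₀, y = Rφ, so h = 1 and k = cos 40.8° / cos φ.
Areal scale at 61.3°: h·k = 1.000 × 1.576 = 1.576.
Areal scale at 19.4°: h·k = 1.000 × 0.8026 = 0.8026.
Ratio = 1.576/0.8026 ≈ 1.96.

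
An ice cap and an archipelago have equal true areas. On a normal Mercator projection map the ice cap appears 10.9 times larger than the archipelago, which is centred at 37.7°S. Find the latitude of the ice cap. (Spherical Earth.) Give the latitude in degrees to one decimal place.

Mercator areal scale is sec²φ, so apparent-area ratio = sec²φ₁ / sec²φ₂ = cos²φ₂ / cos²φ₁.
cos²φ₂ / cos²φ₁ = 10.9  ⇒  cos φ₁ = cos 37.7° / √10.9 = 0.7912/3.302 = 0.2397.
φ₁ = arccos(0.2397) ≈ 76.1°.

76.1°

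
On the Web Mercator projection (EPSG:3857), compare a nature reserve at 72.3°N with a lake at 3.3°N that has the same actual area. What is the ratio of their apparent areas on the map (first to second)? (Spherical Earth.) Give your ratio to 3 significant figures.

10.8

Mercator is conformal with k = sec φ, so areal scale = k² = sec²φ.
At 72.3°: sec²(72.3°) = 1/0.3040² = 10.82.
At 3.3°: sec²(3.3°) = 1/0.9983² = 1.003.
Ratio = 10.82/1.003 = cos²(3.3°)/cos²(72.3°) ≈ 10.8.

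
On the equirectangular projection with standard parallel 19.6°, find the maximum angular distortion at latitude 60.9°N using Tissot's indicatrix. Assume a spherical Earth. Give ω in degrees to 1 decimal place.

37.2°

The equidistant cylindrical projection with φ₀ = 19.6° has h = 1 (meridians true) and k = cos φ₀ / cos φ along parallels.
At 60.9°: h = 1.000, k = 1.937; principal scales a = 1.937, b = 1.000.
sin(ω/2) = (a − b)/(a + b) = 0.9371/2.937 = 0.3190, so ω = 2 arcsin(0.3190) ≈ 37.2°.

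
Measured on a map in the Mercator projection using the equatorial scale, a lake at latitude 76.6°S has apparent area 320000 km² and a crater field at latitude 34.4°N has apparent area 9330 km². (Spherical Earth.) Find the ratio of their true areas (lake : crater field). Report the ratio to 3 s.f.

2.71

Since Mercator area scale is 1/cos²φ, the true area equals the apparent area multiplied by cos²φ.
True area of lake: 320000 × cos²(76.6°) = 320000 × 0.05371 = 17190 km².
True area of crater field: 9330 × cos²(34.4°) = 9330 × 0.6808 = 6352 km².
Ratio = 17190 / 6352 ≈ 2.71.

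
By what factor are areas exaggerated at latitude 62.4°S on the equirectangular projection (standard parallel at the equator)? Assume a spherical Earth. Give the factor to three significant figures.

In the plate carrée (x = Rλ, y = Rφ), meridians are true-scale (h = 1) and parallels are stretched by k = sec φ.
Areal scale = h·k = 1 × sec φ; at 62.4°, h = 1.000, k = 2.158, so h·k = 2.158.

2.16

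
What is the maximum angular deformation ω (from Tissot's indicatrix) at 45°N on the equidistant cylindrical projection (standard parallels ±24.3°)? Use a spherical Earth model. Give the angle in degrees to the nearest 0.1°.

The equidistant cylindrical projection with φ₀ = 24.3° has h = 1 (meridians true) and k = cos φ₀ / cos φ along parallels.
At 45°: h = 1.000, k = 1.289; principal scales a = 1.289, b = 1.000.
sin(ω/2) = (a − b)/(a + b) = 0.2889/2.289 = 0.1262, so ω = 2 arcsin(0.1262) ≈ 14.5°.

14.5°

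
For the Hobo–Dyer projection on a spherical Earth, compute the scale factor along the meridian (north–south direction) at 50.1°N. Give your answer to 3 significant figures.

0.809

Hobo–Dyer is a cylindrical equal-area projection with standard parallels at ±37.5°. For cylindrical equal-area with standard parallel φ₀, h = cos φ / cos φ₀ and k = cos φ₀ / cos φ, so h·k = 1.
h = cos 50.1° / cos 37.5° = 0.6414/0.7934 = 0.8085.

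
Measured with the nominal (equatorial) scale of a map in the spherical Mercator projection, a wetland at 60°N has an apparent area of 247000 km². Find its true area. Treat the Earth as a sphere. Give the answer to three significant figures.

For Mercator, h = k = sec φ (a conformal cylindrical projection has a single point scale, 1/cos φ).
Areal scale = k² = sec²φ = 1/cos²(60°) = 1/0.5000² = 4.000.
True area = apparent / (areal scale) = 247000 / 4.000 ≈ 61800 km².

61800 km²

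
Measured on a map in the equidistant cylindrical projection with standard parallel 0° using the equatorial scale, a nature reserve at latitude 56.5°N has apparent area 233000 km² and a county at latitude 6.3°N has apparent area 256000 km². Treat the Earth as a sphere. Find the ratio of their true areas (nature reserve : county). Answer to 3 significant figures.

Plate carrée has h = 1 and k = sec φ, giving areal scale sec φ; true area = (apparent area) · cos φ.
True area of nature reserve: 233000 × cos(56.5°) = 233000 × 0.5519 = 128600 km².
True area of county: 256000 × cos(6.3°) = 256000 × 0.9940 = 254500 km².
Ratio = 128600 / 254500 ≈ 0.505.

0.505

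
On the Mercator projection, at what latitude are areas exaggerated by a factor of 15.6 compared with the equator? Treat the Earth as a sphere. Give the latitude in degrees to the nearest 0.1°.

75.3°

Mercator areal scale is sec²φ.
sec²φ = 15.6  ⇒  cos²φ = 0.06410  ⇒  cos φ = 0.2532.
φ = arccos(0.2532) ≈ 75.3°.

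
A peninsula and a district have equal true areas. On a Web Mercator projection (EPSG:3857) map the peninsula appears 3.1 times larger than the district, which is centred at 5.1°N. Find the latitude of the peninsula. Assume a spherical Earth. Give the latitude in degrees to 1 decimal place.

55.5°

On Mercator, (apparent₁)/(apparent₂) = sec²φ₁ / sec²φ₂ when true areas are equal.
cos²φ₂ / cos²φ₁ = 3.1  ⇒  cos φ₁ = cos 5.1° / √3.1 = 0.9960/1.761 = 0.5657.
φ₁ = arccos(0.5657) ≈ 55.5°.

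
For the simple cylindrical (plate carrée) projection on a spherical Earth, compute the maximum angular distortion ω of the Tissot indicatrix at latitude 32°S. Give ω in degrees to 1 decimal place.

For the equirectangular projection with φ₀ = 0 (plate carrée), h = 1 along meridians and k = sec φ along parallels.
At 32°: h = 1.000, k = 1.179; principal scales a = 1.179, b = 1.000.
sin(ω/2) = (a − b)/(a + b) = 0.1792/2.179 = 0.08222, so ω = 2 arcsin(0.08222) ≈ 9.4°.

9.4°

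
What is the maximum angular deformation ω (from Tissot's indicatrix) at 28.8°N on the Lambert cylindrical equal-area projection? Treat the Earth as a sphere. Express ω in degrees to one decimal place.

The Lambert cylindrical equal-area projection is the cylindrical equal-area projection with its standard parallel at the equator (φ₀ = 0). A cylindrical equal-area projection with standard parallel φ₀ has meridian scale h = cos φ / cos φ₀ and parallel scale k = cos φ₀ / cos φ (so areas are preserved, h·k = 1).
At 28.8°: h = 0.8763, k = 1.141; principal scales a = 1.141, b = 0.8763.
sin(ω/2) = (a − b)/(a + b) = 0.2648/2.017 = 0.1313, so ω = 2 arcsin(0.1313) ≈ 15.1°.

15.1°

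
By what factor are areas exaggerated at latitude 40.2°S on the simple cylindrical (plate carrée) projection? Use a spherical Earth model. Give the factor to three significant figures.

In the plate carrée (x = Rλ, y = Rφ), meridians are true-scale (h = 1) and parallels are stretched by k = sec φ.
Areal scale = h·k = 1 × sec φ; at 40.2°, h = 1.000, k = 1.309, so h·k = 1.309.

1.31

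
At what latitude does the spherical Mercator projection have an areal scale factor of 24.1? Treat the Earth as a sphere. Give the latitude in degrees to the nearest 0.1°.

78.2°

Mercator areal scale is sec²φ.
sec²φ = 24.1  ⇒  cos²φ = 0.04149  ⇒  cos φ = 0.2037.
φ = arccos(0.2037) ≈ 78.2°.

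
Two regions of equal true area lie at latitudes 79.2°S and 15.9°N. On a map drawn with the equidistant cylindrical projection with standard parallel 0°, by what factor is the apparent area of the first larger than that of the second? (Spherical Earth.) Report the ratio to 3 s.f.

5.13

In the plate carrée (x = Rλ, y = Rφ), meridians are true-scale (h = 1) and parallels are stretched by k = sec φ.
Areal scale at 79.2°: h·k = 1.000 × 5.337 = 5.337.
Areal scale at 15.9°: h·k = 1.000 × 1.040 = 1.040.
Ratio = 5.337/1.040 ≈ 5.13.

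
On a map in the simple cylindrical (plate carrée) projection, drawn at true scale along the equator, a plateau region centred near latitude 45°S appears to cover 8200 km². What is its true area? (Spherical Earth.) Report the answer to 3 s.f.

For the equirectangular projection with φ₀ = 0 (plate carrée), h = 1 along meridians and k = sec φ along parallels.
Areal scale = h·k = 1 × sec φ; at 45°, h = 1.000, k = 1.414, so h·k = 1.414.
True area = apparent / (areal scale) = 8200 / 1.414 ≈ 5800 km².

5800 km²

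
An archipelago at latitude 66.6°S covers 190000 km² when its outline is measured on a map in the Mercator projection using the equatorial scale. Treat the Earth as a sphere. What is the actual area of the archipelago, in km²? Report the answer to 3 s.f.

30000 km²

Mercator is conformal, so the point scale is isotropic: h = k = sec φ = 1/cos φ.
Areal scale = k² = sec²φ = 1/cos²(66.6°) = 1/0.3971² = 6.340.
True area = apparent / (areal scale) = 190000 / 6.340 ≈ 30000 km².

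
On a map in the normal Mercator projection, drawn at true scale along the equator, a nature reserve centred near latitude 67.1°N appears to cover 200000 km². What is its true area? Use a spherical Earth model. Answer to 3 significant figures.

30300 km²

The Mercator projection is conformal; its linear scale factor is the same in every direction and equals sec φ = 1/cos φ.
Areal scale = k² = sec²φ = 1/cos²(67.1°) = 1/0.3891² = 6.604.
True area = apparent / (areal scale) = 200000 / 6.604 ≈ 30300 km².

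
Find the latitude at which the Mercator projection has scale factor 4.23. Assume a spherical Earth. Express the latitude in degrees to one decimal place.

Mercator scale is k = sec φ = 1/cos φ.
1/cos φ = 4.23  ⇒  cos φ = 0.2364  ⇒  φ = arccos(0.2364) ≈ 76.3°.

76.3°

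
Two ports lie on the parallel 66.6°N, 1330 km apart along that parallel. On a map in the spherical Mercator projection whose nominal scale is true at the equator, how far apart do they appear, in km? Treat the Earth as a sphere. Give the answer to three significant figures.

3350 km

For Mercator, h = k = sec φ (a conformal cylindrical projection has a single point scale, 1/cos φ).
Along the parallel, k = sec 66.6° = 1/0.3971 = 2.518.
Map distance = 1330 × 2.518 ≈ 3350 km.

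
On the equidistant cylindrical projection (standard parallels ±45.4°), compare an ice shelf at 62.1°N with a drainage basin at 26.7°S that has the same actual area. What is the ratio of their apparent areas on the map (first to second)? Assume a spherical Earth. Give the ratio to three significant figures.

1.91

In the equirectangular projection with standard parallel φ₀ = 45.4° (x = Rλ cos φ₀, y = Rφ), meridians are true-scale (h = 1) and the parallel scale is k = cos φ₀ / cos φ.
Areal scale at 62.1°: h·k = 1.000 × 1.501 = 1.501.
Areal scale at 26.7°: h·k = 1.000 × 0.7860 = 0.7860.
Ratio = 1.501/0.7860 ≈ 1.91.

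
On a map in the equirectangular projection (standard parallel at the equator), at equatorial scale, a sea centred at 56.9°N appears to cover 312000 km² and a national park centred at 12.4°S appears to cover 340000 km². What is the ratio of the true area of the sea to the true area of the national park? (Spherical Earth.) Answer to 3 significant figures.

Plate carrée has h = 1 and k = sec φ, giving areal scale sec φ; true area = (apparent area) · cos φ.
True area of sea: 312000 × cos(56.9°) = 312000 × 0.5461 = 170400 km².
True area of national park: 340000 × cos(12.4°) = 340000 × 0.9767 = 332100 km².
Ratio = 170400 / 332100 ≈ 0.513.

0.513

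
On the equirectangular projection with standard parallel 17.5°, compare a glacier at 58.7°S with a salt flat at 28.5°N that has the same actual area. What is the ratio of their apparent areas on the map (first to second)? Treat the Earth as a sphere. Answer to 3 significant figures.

1.69

With standard parallel φ₀ = 17.5°, the equirectangular projection gives x = Rλ cos φ₀, y = Rφ, so h = 1 and k = cos 17.5° / cos φ.
Areal scale at 58.7°: h·k = 1.000 × 1.836 = 1.836.
Areal scale at 28.5°: h·k = 1.000 × 1.085 = 1.085.
Ratio = 1.836/1.085 ≈ 1.69.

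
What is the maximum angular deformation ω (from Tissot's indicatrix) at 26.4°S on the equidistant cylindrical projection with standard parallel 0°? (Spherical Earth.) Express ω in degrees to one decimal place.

Plate carrée maps x = Rλ, y = Rφ. The meridian scale is h = 1 and the parallel scale is k = 1/cos φ = sec φ.
At 26.4°: h = 1.000, k = 1.116; principal scales a = 1.116, b = 1.000.
sin(ω/2) = (a − b)/(a + b) = 0.1164/2.116 = 0.05501, so ω = 2 arcsin(0.05501) ≈ 6.3°.

6.3°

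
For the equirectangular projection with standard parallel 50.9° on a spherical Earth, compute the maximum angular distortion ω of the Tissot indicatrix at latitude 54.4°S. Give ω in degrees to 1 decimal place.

4.6°

The equidistant cylindrical projection with φ₀ = 50.9° has h = 1 (meridians true) and k = cos φ₀ / cos φ along parallels.
At 54.4°: h = 1.000, k = 1.083; principal scales a = 1.083, b = 1.000.
sin(ω/2) = (a − b)/(a + b) = 0.08341/2.083 = 0.04003, so ω = 2 arcsin(0.04003) ≈ 4.6°.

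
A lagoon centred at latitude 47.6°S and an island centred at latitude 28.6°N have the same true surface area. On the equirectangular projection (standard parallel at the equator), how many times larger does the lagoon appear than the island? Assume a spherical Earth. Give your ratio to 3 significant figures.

1.30

For the equirectangular projection with φ₀ = 0 (plate carrée), h = 1 along meridians and k = sec φ along parallels.
Areal scale at 47.6°: h·k = 1.000 × 1.483 = 1.483.
Areal scale at 28.6°: h·k = 1.000 × 1.139 = 1.139.
Ratio = 1.483/1.139 ≈ 1.30.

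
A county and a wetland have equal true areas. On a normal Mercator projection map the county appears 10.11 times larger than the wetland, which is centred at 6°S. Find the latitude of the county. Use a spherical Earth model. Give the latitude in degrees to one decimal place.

For equal true areas on Mercator, apparent areas scale as sec²φ, so the ratio is cos²φ₂ / cos²φ₁.
cos²φ₂ / cos²φ₁ = 10.11  ⇒  cos φ₁ = cos 6° / √10.11 = 0.9945/3.180 = 0.3128.
φ₁ = arccos(0.3128) ≈ 71.8°.

71.8°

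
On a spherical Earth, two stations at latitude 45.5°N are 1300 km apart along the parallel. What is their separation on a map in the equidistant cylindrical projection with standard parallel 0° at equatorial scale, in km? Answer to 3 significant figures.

1850 km

Plate carrée maps x = Rλ, y = Rφ. The meridian scale is h = 1 and the parallel scale is k = 1/cos φ = sec φ.
Along the parallel, k = sec 45.5° = 1/0.7009 = 1.427.
Map distance = 1300 × 1.427 ≈ 1850 km.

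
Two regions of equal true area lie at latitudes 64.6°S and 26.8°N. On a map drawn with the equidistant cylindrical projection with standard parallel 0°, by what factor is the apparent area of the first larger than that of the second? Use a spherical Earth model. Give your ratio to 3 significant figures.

In the plate carrée (x = Rλ, y = Rφ), meridians are true-scale (h = 1) and parallels are stretched by k = sec φ.
Areal scale at 64.6°: h·k = 1.000 × 2.331 = 2.331.
Areal scale at 26.8°: h·k = 1.000 × 1.120 = 1.120.
Ratio = 2.331/1.120 ≈ 2.08.

2.08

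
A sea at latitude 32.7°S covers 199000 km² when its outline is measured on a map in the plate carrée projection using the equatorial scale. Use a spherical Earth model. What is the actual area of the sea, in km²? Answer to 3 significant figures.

For the equirectangular projection with φ₀ = 0 (plate carrée), h = 1 along meridians and k = sec φ along parallels.
Areal scale = h·k = 1 × sec φ; at 32.7°, h = 1.000, k = 1.188, so h·k = 1.188.
True area = apparent / (areal scale) = 199000 / 1.188 ≈ 167000 km².

167000 km²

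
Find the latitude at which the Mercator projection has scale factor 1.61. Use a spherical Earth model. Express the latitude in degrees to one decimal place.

51.6°

Mercator scale is k = sec φ = 1/cos φ.
1/cos φ = 1.61  ⇒  cos φ = 0.6211  ⇒  φ = arccos(0.6211) ≈ 51.6°.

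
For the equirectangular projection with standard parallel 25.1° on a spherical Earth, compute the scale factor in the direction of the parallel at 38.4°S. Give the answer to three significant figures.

In the equirectangular projection with standard parallel φ₀ = 25.1° (x = Rλ cos φ₀, y = Rφ), meridians are true-scale (h = 1) and the parallel scale is k = cos φ₀ / cos φ.
k = cos 25.1° / cos 38.4° = 0.9056/0.7837 = 1.156.

1.16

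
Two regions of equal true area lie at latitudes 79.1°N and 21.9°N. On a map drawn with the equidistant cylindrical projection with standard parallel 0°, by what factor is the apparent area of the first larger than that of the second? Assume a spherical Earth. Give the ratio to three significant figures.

4.91

For the equirectangular projection with φ₀ = 0 (plate carrée), h = 1 along meridians and k = sec φ along parallels.
Areal scale at 79.1°: h·k = 1.000 × 5.288 = 5.288.
Areal scale at 21.9°: h·k = 1.000 × 1.078 = 1.078.
Ratio = 5.288/1.078 ≈ 4.91.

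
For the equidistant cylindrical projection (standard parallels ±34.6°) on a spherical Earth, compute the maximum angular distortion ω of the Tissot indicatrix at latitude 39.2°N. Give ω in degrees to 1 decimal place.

3.5°

The equidistant cylindrical projection with φ₀ = 34.6° has h = 1 (meridians true) and k = cos φ₀ / cos φ along parallels.
At 39.2°: h = 1.000, k = 1.062; principal scales a = 1.062, b = 1.000.
sin(ω/2) = (a − b)/(a + b) = 0.06219/2.062 = 0.03016, so ω = 2 arcsin(0.03016) ≈ 3.5°.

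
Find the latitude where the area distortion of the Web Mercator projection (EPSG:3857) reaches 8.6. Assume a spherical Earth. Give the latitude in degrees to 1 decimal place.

Mercator areal scale is sec²φ.
sec²φ = 8.6  ⇒  cos²φ = 0.1163  ⇒  cos φ = 0.3410.
φ = arccos(0.3410) ≈ 70.1°.

70.1°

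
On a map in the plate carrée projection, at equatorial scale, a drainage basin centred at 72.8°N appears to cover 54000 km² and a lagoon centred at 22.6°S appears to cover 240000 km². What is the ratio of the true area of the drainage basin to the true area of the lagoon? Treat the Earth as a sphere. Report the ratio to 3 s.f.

On the plate carrée, areal scale = h·k = 1 × sec φ, so true area = apparent × cos φ.
True area of drainage basin: 54000 × cos(72.8°) = 54000 × 0.2957 = 15970 km².
True area of lagoon: 240000 × cos(22.6°) = 240000 × 0.9232 = 221600 km².
Ratio = 15970 / 221600 ≈ 0.0721.

0.0721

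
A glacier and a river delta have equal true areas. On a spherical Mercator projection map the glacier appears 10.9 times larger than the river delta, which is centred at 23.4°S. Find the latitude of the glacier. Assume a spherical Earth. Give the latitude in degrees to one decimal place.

For equal true areas on Mercator, apparent areas scale as sec²φ, so the ratio is cos²φ₂ / cos²φ₁.
cos²φ₂ / cos²φ₁ = 10.9  ⇒  cos φ₁ = cos 23.4° / √10.9 = 0.9178/3.302 = 0.2780.
φ₁ = arccos(0.2780) ≈ 73.9°.

73.9°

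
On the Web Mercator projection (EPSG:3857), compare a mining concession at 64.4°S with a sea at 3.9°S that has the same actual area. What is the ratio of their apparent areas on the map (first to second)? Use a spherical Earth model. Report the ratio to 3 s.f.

On Mercator, area is exaggerated by sec²φ = 1/cos²φ.
At 64.4°: sec²(64.4°) = 1/0.4321² = 5.356.
At 3.9°: sec²(3.9°) = 1/0.9977² = 1.005.
Ratio = 5.356/1.005 = cos²(3.9°)/cos²(64.4°) ≈ 5.33.

5.33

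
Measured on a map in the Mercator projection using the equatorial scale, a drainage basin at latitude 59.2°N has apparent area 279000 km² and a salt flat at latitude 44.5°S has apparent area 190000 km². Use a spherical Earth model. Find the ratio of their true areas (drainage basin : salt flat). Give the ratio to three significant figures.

0.757

Mercator's areal exaggeration is sec²φ; hence true area = (apparent area) · cos²φ.
True area of drainage basin: 279000 × cos²(59.2°) = 279000 × 0.2622 = 73150 km².
True area of salt flat: 190000 × cos²(44.5°) = 190000 × 0.5087 = 96660 km².
Ratio = 73150 / 96660 ≈ 0.757.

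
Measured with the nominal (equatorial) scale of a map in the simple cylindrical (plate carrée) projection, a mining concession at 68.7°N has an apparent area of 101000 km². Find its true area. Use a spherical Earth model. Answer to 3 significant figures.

36700 km²

In the plate carrée (x = Rλ, y = Rφ), meridians are true-scale (h = 1) and parallels are stretched by k = sec φ.
Areal scale = h·k = 1 × sec φ; at 68.7°, h = 1.000, k = 2.753, so h·k = 2.753.
True area = apparent / (areal scale) = 101000 / 2.753 ≈ 36700 km².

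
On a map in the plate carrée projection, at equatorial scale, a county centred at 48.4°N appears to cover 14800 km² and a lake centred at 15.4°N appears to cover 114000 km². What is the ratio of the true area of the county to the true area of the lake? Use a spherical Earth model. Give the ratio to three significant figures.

On the plate carrée, areal scale = h·k = 1 × sec φ, so true area = apparent × cos φ.
True area of county: 14800 × cos(48.4°) = 14800 × 0.6639 = 9826 km².
True area of lake: 114000 × cos(15.4°) = 114000 × 0.9641 = 109900 km².
Ratio = 9826 / 109900 ≈ 0.0894.

0.0894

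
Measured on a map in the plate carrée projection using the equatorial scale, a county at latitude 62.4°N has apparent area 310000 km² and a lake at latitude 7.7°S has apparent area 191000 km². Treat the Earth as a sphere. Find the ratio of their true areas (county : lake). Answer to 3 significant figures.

On the plate carrée, areal scale = h·k = 1 × sec φ, so true area = apparent × cos φ.
True area of county: 310000 × cos(62.4°) = 310000 × 0.4633 = 143600 km².
True area of lake: 191000 × cos(7.7°) = 191000 × 0.9910 = 189300 km².
Ratio = 143600 / 189300 ≈ 0.759.

0.759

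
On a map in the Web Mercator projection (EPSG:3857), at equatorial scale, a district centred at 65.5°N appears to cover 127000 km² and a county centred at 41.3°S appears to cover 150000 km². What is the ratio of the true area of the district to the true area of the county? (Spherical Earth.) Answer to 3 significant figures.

On Mercator the areal scale is sec²φ, so true area = apparent × cos²φ.
True area of district: 127000 × cos²(65.5°) = 127000 × 0.1720 = 21840 km².
True area of county: 150000 × cos²(41.3°) = 150000 × 0.5644 = 84660 km².
Ratio = 21840 / 84660 ≈ 0.258.

0.258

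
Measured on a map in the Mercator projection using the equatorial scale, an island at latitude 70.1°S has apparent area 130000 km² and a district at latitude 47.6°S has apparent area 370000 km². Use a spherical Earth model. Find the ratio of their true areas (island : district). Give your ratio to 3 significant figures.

Mercator's areal exaggeration is sec²φ; hence true area = (apparent area) · cos²φ.
True area of island: 130000 × cos²(70.1°) = 130000 × 0.1159 = 15060 km².
True area of district: 370000 × cos²(47.6°) = 370000 × 0.4547 = 168200 km².
Ratio = 15060 / 168200 ≈ 0.0895.

0.0895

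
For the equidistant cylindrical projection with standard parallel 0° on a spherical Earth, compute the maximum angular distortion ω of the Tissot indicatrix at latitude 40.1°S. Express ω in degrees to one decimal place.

15.3°

In the plate carrée (x = Rλ, y = Rφ), meridians are true-scale (h = 1) and parallels are stretched by k = sec φ.
At 40.1°: h = 1.000, k = 1.307; principal scales a = 1.307, b = 1.000.
sin(ω/2) = (a − b)/(a + b) = 0.3073/2.307 = 0.1332, so ω = 2 arcsin(0.1332) ≈ 15.3°.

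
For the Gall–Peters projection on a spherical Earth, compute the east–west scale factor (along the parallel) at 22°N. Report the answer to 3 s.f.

Gall–Peters is a cylindrical equal-area projection with standard parallels at ±45°. Cylindrical equal-area (φ₀ = 45°): h = cos φ / cos 45° along meridians, k = cos 45° / cos φ along parallels; h·k = 1.
k = cos 45° / cos 22° = 0.7071/0.9272 = 0.7626.

0.763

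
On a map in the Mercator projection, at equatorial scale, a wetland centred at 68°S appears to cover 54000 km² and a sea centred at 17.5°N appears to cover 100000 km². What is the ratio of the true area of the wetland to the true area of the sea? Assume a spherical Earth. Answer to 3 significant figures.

Since Mercator area scale is 1/cos²φ, the true area equals the apparent area multiplied by cos²φ.
True area of wetland: 54000 × cos²(68°) = 54000 × 0.1403 = 7578 km².
True area of sea: 100000 × cos²(17.5°) = 100000 × 0.9096 = 90960 km².
Ratio = 7578 / 90960 ≈ 0.0833.

0.0833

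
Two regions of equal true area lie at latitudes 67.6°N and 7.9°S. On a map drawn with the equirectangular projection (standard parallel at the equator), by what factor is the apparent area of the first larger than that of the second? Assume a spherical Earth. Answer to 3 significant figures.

2.60

In the plate carrée (x = Rλ, y = Rφ), meridians are true-scale (h = 1) and parallels are stretched by k = sec φ.
Areal scale at 67.6°: h·k = 1.000 × 2.624 = 2.624.
Areal scale at 7.9°: h·k = 1.000 × 1.010 = 1.010.
Ratio = 2.624/1.010 ≈ 2.60.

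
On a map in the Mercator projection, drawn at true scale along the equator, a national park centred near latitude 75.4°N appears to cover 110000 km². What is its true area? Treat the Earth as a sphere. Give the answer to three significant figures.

The Mercator projection is conformal; its linear scale factor is the same in every direction and equals sec φ = 1/cos φ.
Areal scale = k² = sec²φ = 1/cos²(75.4°) = 1/0.2521² = 15.74.
True area = apparent / (areal scale) = 110000 / 15.74 ≈ 6990 km².

6990 km²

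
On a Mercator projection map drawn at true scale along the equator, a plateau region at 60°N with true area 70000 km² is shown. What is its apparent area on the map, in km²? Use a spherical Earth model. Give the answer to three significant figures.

For Mercator, h = k = sec φ (a conformal cylindrical projection has a single point scale, 1/cos φ).
Areal scale = k² = sec²φ = 1/cos²(60°) = 1/0.5000² = 4.000.
Apparent area = 70000 × 4.000 ≈ 280000 km².

280000 km²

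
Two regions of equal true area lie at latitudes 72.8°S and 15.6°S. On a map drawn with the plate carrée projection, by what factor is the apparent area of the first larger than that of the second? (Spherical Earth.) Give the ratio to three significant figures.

For the equirectangular projection with φ₀ = 0 (plate carrée), h = 1 along meridians and k = sec φ along parallels.
Areal scale at 72.8°: h·k = 1.000 × 3.382 = 3.382.
Areal scale at 15.6°: h·k = 1.000 × 1.038 = 1.038.
Ratio = 3.382/1.038 ≈ 3.26.

3.26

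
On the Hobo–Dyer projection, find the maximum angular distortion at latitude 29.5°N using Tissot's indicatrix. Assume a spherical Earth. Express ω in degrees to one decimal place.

10.6°

The Hobo–Dyer projection is cylindrical equal-area with φ₀ = 37.5°. A cylindrical equal-area projection with standard parallel φ₀ has meridian scale h = cos φ / cos φ₀ and parallel scale k = cos φ₀ / cos φ (so areas are preserved, h·k = 1).
At 29.5°: h = 1.097, k = 0.9115; principal scales a = 1.097, b = 0.9115.
sin(ω/2) = (a − b)/(a + b) = 0.1855/2.009 = 0.09237, so ω = 2 arcsin(0.09237) ≈ 10.6°.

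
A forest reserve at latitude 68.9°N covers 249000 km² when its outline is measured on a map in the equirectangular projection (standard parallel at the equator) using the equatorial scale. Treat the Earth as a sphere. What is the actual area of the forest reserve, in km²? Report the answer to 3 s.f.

89600 km²

Plate carrée maps x = Rλ, y = Rφ. The meridian scale is h = 1 and the parallel scale is k = 1/cos φ = sec φ.
Areal scale = h·k = 1 × sec φ; at 68.9°, h = 1.000, k = 2.778, so h·k = 2.778.
True area = apparent / (areal scale) = 249000 / 2.778 ≈ 89600 km².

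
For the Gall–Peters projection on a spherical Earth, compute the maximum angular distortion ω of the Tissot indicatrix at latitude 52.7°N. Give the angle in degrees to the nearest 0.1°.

17.6°

Gall–Peters is a cylindrical equal-area projection with standard parallels at ±45°. For cylindrical equal-area with standard parallel φ₀, h = cos φ / cos φ₀ and k = cos φ₀ / cos φ, so h·k = 1.
At 52.7°: h = 0.8570, k = 1.167; principal scales a = 1.167, b = 0.8570.
sin(ω/2) = (a − b)/(a + b) = 0.3099/2.024 = 0.1531, so ω = 2 arcsin(0.1531) ≈ 17.6°.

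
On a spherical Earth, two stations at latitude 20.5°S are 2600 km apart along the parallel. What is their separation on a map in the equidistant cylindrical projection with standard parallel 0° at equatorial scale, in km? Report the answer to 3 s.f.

In the plate carrée (x = Rλ, y = Rφ), meridians are true-scale (h = 1) and parallels are stretched by k = sec φ.
Along the parallel, k = sec 20.5° = 1/0.9367 = 1.068.
Map distance = 2600 × 1.068 ≈ 2780 km.

2780 km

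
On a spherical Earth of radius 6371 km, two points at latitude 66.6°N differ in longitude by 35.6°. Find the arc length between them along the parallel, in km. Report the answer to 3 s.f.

1570 km

Arc length along a parallel = R cos φ · Δλ (with Δλ in radians).
= 6371 × cos 66.6° × (35.6° × π/180) = 6371 × 0.3971 × 0.6213 ≈ 1570 km.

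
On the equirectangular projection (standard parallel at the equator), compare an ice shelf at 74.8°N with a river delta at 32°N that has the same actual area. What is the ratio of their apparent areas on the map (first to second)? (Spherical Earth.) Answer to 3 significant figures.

Plate carrée maps x = Rλ, y = Rφ. The meridian scale is h = 1 and the parallel scale is k = 1/cos φ = sec φ.
Areal scale at 74.8°: h·k = 1.000 × 3.814 = 3.814.
Areal scale at 32°: h·k = 1.000 × 1.179 = 1.179.
Ratio = 3.814/1.179 ≈ 3.23.

3.23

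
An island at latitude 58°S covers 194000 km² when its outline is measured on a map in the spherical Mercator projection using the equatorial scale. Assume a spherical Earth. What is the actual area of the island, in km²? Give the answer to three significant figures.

Mercator is conformal, so the point scale is isotropic: h = k = sec φ = 1/cos φ.
Areal scale = k² = sec²φ = 1/cos²(58°) = 1/0.5299² = 3.561.
True area = apparent / (areal scale) = 194000 / 3.561 ≈ 54500 km².

54500 km²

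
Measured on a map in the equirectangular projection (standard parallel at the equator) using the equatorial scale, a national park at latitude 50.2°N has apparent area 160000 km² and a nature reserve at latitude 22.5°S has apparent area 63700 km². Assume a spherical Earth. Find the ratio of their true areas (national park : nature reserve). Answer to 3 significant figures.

1.74

Plate carrée has h = 1 and k = sec φ, giving areal scale sec φ; true area = (apparent area) · cos φ.
True area of national park: 160000 × cos(50.2°) = 160000 × 0.6401 = 102400 km².
True area of nature reserve: 63700 × cos(22.5°) = 63700 × 0.9239 = 58850 km².
Ratio = 102400 / 58850 ≈ 1.74.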